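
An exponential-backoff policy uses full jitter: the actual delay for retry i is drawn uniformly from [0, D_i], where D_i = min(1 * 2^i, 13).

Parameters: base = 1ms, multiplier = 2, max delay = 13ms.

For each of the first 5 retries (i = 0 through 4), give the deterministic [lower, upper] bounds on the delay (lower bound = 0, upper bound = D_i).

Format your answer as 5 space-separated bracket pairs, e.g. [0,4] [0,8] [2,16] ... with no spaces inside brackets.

Answer: [0,1] [0,2] [0,4] [0,8] [0,13]

Derivation:
Computing bounds per retry:
  i=0: D_i=min(1*2^0,13)=1, bounds=[0,1]
  i=1: D_i=min(1*2^1,13)=2, bounds=[0,2]
  i=2: D_i=min(1*2^2,13)=4, bounds=[0,4]
  i=3: D_i=min(1*2^3,13)=8, bounds=[0,8]
  i=4: D_i=min(1*2^4,13)=13, bounds=[0,13]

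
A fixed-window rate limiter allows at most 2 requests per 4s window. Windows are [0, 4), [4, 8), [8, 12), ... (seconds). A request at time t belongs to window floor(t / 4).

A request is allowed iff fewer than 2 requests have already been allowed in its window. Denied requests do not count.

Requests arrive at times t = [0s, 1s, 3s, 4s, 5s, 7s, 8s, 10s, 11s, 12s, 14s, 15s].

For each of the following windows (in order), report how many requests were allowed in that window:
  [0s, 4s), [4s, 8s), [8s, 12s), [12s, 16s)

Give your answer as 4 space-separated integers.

Answer: 2 2 2 2

Derivation:
Processing requests:
  req#1 t=0s (window 0): ALLOW
  req#2 t=1s (window 0): ALLOW
  req#3 t=3s (window 0): DENY
  req#4 t=4s (window 1): ALLOW
  req#5 t=5s (window 1): ALLOW
  req#6 t=7s (window 1): DENY
  req#7 t=8s (window 2): ALLOW
  req#8 t=10s (window 2): ALLOW
  req#9 t=11s (window 2): DENY
  req#10 t=12s (window 3): ALLOW
  req#11 t=14s (window 3): ALLOW
  req#12 t=15s (window 3): DENY

Allowed counts by window: 2 2 2 2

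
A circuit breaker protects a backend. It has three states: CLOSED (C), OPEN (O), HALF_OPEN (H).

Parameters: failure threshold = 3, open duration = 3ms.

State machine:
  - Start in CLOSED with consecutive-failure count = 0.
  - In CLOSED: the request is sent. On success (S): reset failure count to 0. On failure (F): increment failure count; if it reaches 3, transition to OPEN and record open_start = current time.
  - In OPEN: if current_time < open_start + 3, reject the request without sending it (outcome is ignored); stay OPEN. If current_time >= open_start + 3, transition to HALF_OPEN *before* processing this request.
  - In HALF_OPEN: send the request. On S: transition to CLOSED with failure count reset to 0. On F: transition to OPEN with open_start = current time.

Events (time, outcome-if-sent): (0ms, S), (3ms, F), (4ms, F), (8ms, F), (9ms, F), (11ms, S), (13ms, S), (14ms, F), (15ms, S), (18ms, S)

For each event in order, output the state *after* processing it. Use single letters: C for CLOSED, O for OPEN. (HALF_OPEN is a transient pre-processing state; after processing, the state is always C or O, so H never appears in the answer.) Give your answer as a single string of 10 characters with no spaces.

State after each event:
  event#1 t=0ms outcome=S: state=CLOSED
  event#2 t=3ms outcome=F: state=CLOSED
  event#3 t=4ms outcome=F: state=CLOSED
  event#4 t=8ms outcome=F: state=OPEN
  event#5 t=9ms outcome=F: state=OPEN
  event#6 t=11ms outcome=S: state=CLOSED
  event#7 t=13ms outcome=S: state=CLOSED
  event#8 t=14ms outcome=F: state=CLOSED
  event#9 t=15ms outcome=S: state=CLOSED
  event#10 t=18ms outcome=S: state=CLOSED

Answer: CCCOOCCCCC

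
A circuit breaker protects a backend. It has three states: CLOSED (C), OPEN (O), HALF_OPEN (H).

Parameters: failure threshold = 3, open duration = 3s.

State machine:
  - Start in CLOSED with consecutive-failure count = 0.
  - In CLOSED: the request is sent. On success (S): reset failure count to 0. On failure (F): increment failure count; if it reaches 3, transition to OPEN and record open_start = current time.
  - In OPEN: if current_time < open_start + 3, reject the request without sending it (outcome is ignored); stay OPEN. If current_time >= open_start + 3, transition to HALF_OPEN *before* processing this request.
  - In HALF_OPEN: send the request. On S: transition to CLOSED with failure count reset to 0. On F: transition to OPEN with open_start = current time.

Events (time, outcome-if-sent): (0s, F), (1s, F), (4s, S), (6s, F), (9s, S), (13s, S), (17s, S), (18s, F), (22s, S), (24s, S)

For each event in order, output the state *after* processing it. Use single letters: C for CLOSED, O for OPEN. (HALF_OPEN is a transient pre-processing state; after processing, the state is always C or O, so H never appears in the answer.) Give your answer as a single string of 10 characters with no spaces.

Answer: CCCCCCCCCC

Derivation:
State after each event:
  event#1 t=0s outcome=F: state=CLOSED
  event#2 t=1s outcome=F: state=CLOSED
  event#3 t=4s outcome=S: state=CLOSED
  event#4 t=6s outcome=F: state=CLOSED
  event#5 t=9s outcome=S: state=CLOSED
  event#6 t=13s outcome=S: state=CLOSED
  event#7 t=17s outcome=S: state=CLOSED
  event#8 t=18s outcome=F: state=CLOSED
  event#9 t=22s outcome=S: state=CLOSED
  event#10 t=24s outcome=S: state=CLOSED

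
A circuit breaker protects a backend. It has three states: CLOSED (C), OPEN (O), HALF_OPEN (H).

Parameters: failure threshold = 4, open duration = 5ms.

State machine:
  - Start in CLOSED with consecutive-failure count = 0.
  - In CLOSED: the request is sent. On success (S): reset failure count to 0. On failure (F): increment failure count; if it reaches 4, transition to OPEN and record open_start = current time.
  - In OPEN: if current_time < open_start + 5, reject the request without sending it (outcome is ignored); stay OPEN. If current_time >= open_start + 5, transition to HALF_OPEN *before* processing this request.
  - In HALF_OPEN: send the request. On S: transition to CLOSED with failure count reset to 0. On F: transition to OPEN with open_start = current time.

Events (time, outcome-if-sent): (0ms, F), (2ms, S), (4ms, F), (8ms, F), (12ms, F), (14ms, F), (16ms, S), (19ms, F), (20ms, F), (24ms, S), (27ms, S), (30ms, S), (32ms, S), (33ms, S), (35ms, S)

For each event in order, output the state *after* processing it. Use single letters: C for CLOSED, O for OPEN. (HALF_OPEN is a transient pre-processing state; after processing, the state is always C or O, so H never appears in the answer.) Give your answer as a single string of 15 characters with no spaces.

Answer: CCCCCOOOOCCCCCC

Derivation:
State after each event:
  event#1 t=0ms outcome=F: state=CLOSED
  event#2 t=2ms outcome=S: state=CLOSED
  event#3 t=4ms outcome=F: state=CLOSED
  event#4 t=8ms outcome=F: state=CLOSED
  event#5 t=12ms outcome=F: state=CLOSED
  event#6 t=14ms outcome=F: state=OPEN
  event#7 t=16ms outcome=S: state=OPEN
  event#8 t=19ms outcome=F: state=OPEN
  event#9 t=20ms outcome=F: state=OPEN
  event#10 t=24ms outcome=S: state=CLOSED
  event#11 t=27ms outcome=S: state=CLOSED
  event#12 t=30ms outcome=S: state=CLOSED
  event#13 t=32ms outcome=S: state=CLOSED
  event#14 t=33ms outcome=S: state=CLOSED
  event#15 t=35ms outcome=S: state=CLOSED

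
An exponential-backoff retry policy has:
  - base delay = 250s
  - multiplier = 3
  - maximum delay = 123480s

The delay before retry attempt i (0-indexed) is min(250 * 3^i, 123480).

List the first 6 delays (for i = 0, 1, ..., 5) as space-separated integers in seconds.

Computing each delay:
  i=0: min(250*3^0, 123480) = 250
  i=1: min(250*3^1, 123480) = 750
  i=2: min(250*3^2, 123480) = 2250
  i=3: min(250*3^3, 123480) = 6750
  i=4: min(250*3^4, 123480) = 20250
  i=5: min(250*3^5, 123480) = 60750

Answer: 250 750 2250 6750 20250 60750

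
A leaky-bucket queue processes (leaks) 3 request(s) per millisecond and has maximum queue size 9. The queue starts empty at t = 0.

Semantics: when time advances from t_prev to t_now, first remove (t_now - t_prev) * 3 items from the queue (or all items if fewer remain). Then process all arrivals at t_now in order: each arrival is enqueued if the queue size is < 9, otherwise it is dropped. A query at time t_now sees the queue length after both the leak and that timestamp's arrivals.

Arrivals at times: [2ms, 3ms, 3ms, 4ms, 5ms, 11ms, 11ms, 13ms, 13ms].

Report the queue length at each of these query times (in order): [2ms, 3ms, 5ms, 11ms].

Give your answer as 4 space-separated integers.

Queue lengths at query times:
  query t=2ms: backlog = 1
  query t=3ms: backlog = 2
  query t=5ms: backlog = 1
  query t=11ms: backlog = 2

Answer: 1 2 1 2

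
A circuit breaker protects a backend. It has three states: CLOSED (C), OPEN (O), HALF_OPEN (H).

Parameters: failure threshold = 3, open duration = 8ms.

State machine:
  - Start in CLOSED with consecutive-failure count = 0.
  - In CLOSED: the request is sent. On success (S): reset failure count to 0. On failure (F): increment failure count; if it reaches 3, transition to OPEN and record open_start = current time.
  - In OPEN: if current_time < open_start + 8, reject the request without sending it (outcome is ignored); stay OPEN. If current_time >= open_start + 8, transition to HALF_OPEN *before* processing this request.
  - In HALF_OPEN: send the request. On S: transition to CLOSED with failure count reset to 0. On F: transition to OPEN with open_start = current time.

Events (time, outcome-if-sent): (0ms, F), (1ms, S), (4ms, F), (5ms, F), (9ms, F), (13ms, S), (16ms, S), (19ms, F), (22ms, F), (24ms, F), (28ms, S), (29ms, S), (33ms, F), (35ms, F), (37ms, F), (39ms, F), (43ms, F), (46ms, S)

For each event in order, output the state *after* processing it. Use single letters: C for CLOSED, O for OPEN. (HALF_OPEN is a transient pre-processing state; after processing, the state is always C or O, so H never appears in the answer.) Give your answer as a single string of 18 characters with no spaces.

Answer: CCCCOOOOOOCCCCOOOC

Derivation:
State after each event:
  event#1 t=0ms outcome=F: state=CLOSED
  event#2 t=1ms outcome=S: state=CLOSED
  event#3 t=4ms outcome=F: state=CLOSED
  event#4 t=5ms outcome=F: state=CLOSED
  event#5 t=9ms outcome=F: state=OPEN
  event#6 t=13ms outcome=S: state=OPEN
  event#7 t=16ms outcome=S: state=OPEN
  event#8 t=19ms outcome=F: state=OPEN
  event#9 t=22ms outcome=F: state=OPEN
  event#10 t=24ms outcome=F: state=OPEN
  event#11 t=28ms outcome=S: state=CLOSED
  event#12 t=29ms outcome=S: state=CLOSED
  event#13 t=33ms outcome=F: state=CLOSED
  event#14 t=35ms outcome=F: state=CLOSED
  event#15 t=37ms outcome=F: state=OPEN
  event#16 t=39ms outcome=F: state=OPEN
  event#17 t=43ms outcome=F: state=OPEN
  event#18 t=46ms outcome=S: state=CLOSED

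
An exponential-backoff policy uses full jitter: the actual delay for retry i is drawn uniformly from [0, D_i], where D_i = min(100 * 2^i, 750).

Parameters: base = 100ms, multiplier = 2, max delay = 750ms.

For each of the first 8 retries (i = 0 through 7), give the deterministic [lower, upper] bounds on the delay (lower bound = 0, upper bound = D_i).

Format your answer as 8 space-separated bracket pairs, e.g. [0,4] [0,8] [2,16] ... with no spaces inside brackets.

Answer: [0,100] [0,200] [0,400] [0,750] [0,750] [0,750] [0,750] [0,750]

Derivation:
Computing bounds per retry:
  i=0: D_i=min(100*2^0,750)=100, bounds=[0,100]
  i=1: D_i=min(100*2^1,750)=200, bounds=[0,200]
  i=2: D_i=min(100*2^2,750)=400, bounds=[0,400]
  i=3: D_i=min(100*2^3,750)=750, bounds=[0,750]
  i=4: D_i=min(100*2^4,750)=750, bounds=[0,750]
  i=5: D_i=min(100*2^5,750)=750, bounds=[0,750]
  i=6: D_i=min(100*2^6,750)=750, bounds=[0,750]
  i=7: D_i=min(100*2^7,750)=750, bounds=[0,750]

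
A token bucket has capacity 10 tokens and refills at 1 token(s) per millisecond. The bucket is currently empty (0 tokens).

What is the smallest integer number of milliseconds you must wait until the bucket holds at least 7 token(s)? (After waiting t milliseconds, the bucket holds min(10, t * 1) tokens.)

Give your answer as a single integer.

Answer: 7

Derivation:
Need t * 1 >= 7, so t >= 7/1.
Smallest integer t = ceil(7/1) = 7.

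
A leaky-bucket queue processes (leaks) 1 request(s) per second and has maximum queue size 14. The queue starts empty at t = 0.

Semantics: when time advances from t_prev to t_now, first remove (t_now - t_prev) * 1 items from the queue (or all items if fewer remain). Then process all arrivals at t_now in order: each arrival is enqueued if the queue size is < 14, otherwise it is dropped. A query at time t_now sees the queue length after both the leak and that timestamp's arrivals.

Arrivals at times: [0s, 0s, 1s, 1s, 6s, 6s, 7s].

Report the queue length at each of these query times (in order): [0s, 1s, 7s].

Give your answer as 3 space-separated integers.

Answer: 2 3 2

Derivation:
Queue lengths at query times:
  query t=0s: backlog = 2
  query t=1s: backlog = 3
  query t=7s: backlog = 2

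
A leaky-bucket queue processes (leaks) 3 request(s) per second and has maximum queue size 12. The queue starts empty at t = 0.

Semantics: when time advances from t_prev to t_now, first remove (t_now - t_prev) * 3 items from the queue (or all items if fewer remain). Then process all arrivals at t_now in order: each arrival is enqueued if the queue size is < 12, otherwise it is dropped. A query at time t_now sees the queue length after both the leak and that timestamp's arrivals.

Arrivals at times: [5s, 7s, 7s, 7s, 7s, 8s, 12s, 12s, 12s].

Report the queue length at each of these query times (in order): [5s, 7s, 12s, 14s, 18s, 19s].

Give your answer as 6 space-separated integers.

Queue lengths at query times:
  query t=5s: backlog = 1
  query t=7s: backlog = 4
  query t=12s: backlog = 3
  query t=14s: backlog = 0
  query t=18s: backlog = 0
  query t=19s: backlog = 0

Answer: 1 4 3 0 0 0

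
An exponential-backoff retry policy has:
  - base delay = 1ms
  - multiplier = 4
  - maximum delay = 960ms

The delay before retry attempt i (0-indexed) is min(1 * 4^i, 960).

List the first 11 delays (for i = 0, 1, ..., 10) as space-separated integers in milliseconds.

Answer: 1 4 16 64 256 960 960 960 960 960 960

Derivation:
Computing each delay:
  i=0: min(1*4^0, 960) = 1
  i=1: min(1*4^1, 960) = 4
  i=2: min(1*4^2, 960) = 16
  i=3: min(1*4^3, 960) = 64
  i=4: min(1*4^4, 960) = 256
  i=5: min(1*4^5, 960) = 960
  i=6: min(1*4^6, 960) = 960
  i=7: min(1*4^7, 960) = 960
  i=8: min(1*4^8, 960) = 960
  i=9: min(1*4^9, 960) = 960
  i=10: min(1*4^10, 960) = 960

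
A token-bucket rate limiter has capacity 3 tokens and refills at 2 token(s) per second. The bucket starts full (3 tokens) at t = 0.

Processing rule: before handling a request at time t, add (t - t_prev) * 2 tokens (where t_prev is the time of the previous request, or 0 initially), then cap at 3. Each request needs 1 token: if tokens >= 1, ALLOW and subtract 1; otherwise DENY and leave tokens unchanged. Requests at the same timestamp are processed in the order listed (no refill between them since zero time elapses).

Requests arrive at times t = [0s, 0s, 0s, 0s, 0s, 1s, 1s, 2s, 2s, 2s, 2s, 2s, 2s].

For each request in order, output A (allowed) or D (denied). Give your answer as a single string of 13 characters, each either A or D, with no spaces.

Answer: AAADDAAAADDDD

Derivation:
Simulating step by step:
  req#1 t=0s: ALLOW
  req#2 t=0s: ALLOW
  req#3 t=0s: ALLOW
  req#4 t=0s: DENY
  req#5 t=0s: DENY
  req#6 t=1s: ALLOW
  req#7 t=1s: ALLOW
  req#8 t=2s: ALLOW
  req#9 t=2s: ALLOW
  req#10 t=2s: DENY
  req#11 t=2s: DENY
  req#12 t=2s: DENY
  req#13 t=2s: DENY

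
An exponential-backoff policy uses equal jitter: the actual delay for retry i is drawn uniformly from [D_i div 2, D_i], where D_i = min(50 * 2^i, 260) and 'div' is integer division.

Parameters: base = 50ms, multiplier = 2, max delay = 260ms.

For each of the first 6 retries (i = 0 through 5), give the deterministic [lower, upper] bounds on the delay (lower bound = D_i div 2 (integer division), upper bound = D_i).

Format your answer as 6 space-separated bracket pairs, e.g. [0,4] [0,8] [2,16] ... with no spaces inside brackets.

Answer: [25,50] [50,100] [100,200] [130,260] [130,260] [130,260]

Derivation:
Computing bounds per retry:
  i=0: D_i=min(50*2^0,260)=50, bounds=[25,50]
  i=1: D_i=min(50*2^1,260)=100, bounds=[50,100]
  i=2: D_i=min(50*2^2,260)=200, bounds=[100,200]
  i=3: D_i=min(50*2^3,260)=260, bounds=[130,260]
  i=4: D_i=min(50*2^4,260)=260, bounds=[130,260]
  i=5: D_i=min(50*2^5,260)=260, bounds=[130,260]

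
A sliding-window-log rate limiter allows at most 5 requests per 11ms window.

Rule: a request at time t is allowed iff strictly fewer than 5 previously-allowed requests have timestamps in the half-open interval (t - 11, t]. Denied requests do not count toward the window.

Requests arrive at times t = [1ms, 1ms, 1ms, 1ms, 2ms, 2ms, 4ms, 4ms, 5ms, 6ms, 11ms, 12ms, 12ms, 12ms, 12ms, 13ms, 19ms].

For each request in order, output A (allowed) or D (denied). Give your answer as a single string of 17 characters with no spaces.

Tracking allowed requests in the window:
  req#1 t=1ms: ALLOW
  req#2 t=1ms: ALLOW
  req#3 t=1ms: ALLOW
  req#4 t=1ms: ALLOW
  req#5 t=2ms: ALLOW
  req#6 t=2ms: DENY
  req#7 t=4ms: DENY
  req#8 t=4ms: DENY
  req#9 t=5ms: DENY
  req#10 t=6ms: DENY
  req#11 t=11ms: DENY
  req#12 t=12ms: ALLOW
  req#13 t=12ms: ALLOW
  req#14 t=12ms: ALLOW
  req#15 t=12ms: ALLOW
  req#16 t=13ms: ALLOW
  req#17 t=19ms: DENY

Answer: AAAAADDDDDDAAAAAD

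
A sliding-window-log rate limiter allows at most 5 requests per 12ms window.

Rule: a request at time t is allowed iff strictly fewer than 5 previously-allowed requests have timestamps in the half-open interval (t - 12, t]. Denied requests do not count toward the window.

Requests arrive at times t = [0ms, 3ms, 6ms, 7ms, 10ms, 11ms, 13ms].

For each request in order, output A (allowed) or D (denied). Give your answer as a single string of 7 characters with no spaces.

Tracking allowed requests in the window:
  req#1 t=0ms: ALLOW
  req#2 t=3ms: ALLOW
  req#3 t=6ms: ALLOW
  req#4 t=7ms: ALLOW
  req#5 t=10ms: ALLOW
  req#6 t=11ms: DENY
  req#7 t=13ms: ALLOW

Answer: AAAAADA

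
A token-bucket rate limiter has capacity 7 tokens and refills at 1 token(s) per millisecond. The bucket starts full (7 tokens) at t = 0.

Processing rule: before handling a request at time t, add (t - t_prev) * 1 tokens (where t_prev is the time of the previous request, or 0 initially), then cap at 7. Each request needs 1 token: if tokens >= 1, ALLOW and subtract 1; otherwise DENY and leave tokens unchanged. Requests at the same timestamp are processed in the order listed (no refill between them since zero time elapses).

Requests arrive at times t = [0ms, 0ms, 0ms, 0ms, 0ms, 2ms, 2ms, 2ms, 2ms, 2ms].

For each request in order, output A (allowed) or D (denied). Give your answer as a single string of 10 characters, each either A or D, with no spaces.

Simulating step by step:
  req#1 t=0ms: ALLOW
  req#2 t=0ms: ALLOW
  req#3 t=0ms: ALLOW
  req#4 t=0ms: ALLOW
  req#5 t=0ms: ALLOW
  req#6 t=2ms: ALLOW
  req#7 t=2ms: ALLOW
  req#8 t=2ms: ALLOW
  req#9 t=2ms: ALLOW
  req#10 t=2ms: DENY

Answer: AAAAAAAAAD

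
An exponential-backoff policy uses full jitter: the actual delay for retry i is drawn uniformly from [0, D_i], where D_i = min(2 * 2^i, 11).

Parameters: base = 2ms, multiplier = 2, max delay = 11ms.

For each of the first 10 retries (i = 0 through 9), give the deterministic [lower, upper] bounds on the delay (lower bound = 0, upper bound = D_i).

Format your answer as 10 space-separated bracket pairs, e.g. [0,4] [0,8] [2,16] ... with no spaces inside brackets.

Computing bounds per retry:
  i=0: D_i=min(2*2^0,11)=2, bounds=[0,2]
  i=1: D_i=min(2*2^1,11)=4, bounds=[0,4]
  i=2: D_i=min(2*2^2,11)=8, bounds=[0,8]
  i=3: D_i=min(2*2^3,11)=11, bounds=[0,11]
  i=4: D_i=min(2*2^4,11)=11, bounds=[0,11]
  i=5: D_i=min(2*2^5,11)=11, bounds=[0,11]
  i=6: D_i=min(2*2^6,11)=11, bounds=[0,11]
  i=7: D_i=min(2*2^7,11)=11, bounds=[0,11]
  i=8: D_i=min(2*2^8,11)=11, bounds=[0,11]
  i=9: D_i=min(2*2^9,11)=11, bounds=[0,11]

Answer: [0,2] [0,4] [0,8] [0,11] [0,11] [0,11] [0,11] [0,11] [0,11] [0,11]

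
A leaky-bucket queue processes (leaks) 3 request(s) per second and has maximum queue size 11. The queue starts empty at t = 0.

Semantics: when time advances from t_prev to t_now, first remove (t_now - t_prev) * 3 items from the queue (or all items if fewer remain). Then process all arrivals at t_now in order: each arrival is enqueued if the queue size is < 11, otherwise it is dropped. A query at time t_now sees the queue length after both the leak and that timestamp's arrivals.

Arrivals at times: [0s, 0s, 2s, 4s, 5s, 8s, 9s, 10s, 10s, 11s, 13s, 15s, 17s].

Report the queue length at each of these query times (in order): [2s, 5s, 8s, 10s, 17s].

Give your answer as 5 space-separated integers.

Queue lengths at query times:
  query t=2s: backlog = 1
  query t=5s: backlog = 1
  query t=8s: backlog = 1
  query t=10s: backlog = 2
  query t=17s: backlog = 1

Answer: 1 1 1 2 1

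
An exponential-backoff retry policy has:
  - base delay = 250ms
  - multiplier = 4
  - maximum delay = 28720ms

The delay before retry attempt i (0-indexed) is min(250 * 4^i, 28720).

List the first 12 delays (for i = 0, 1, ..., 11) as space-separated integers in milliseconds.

Answer: 250 1000 4000 16000 28720 28720 28720 28720 28720 28720 28720 28720

Derivation:
Computing each delay:
  i=0: min(250*4^0, 28720) = 250
  i=1: min(250*4^1, 28720) = 1000
  i=2: min(250*4^2, 28720) = 4000
  i=3: min(250*4^3, 28720) = 16000
  i=4: min(250*4^4, 28720) = 28720
  i=5: min(250*4^5, 28720) = 28720
  i=6: min(250*4^6, 28720) = 28720
  i=7: min(250*4^7, 28720) = 28720
  i=8: min(250*4^8, 28720) = 28720
  i=9: min(250*4^9, 28720) = 28720
  i=10: min(250*4^10, 28720) = 28720
  i=11: min(250*4^11, 28720) = 28720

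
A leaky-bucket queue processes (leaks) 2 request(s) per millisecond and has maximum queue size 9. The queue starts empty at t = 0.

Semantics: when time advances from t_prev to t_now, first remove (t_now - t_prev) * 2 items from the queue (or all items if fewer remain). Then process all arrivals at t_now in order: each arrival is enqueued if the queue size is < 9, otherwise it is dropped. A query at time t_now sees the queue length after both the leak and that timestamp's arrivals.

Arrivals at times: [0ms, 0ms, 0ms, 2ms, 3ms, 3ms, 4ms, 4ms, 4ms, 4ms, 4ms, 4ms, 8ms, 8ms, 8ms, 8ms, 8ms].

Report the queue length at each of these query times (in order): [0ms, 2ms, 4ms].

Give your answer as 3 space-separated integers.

Queue lengths at query times:
  query t=0ms: backlog = 3
  query t=2ms: backlog = 1
  query t=4ms: backlog = 6

Answer: 3 1 6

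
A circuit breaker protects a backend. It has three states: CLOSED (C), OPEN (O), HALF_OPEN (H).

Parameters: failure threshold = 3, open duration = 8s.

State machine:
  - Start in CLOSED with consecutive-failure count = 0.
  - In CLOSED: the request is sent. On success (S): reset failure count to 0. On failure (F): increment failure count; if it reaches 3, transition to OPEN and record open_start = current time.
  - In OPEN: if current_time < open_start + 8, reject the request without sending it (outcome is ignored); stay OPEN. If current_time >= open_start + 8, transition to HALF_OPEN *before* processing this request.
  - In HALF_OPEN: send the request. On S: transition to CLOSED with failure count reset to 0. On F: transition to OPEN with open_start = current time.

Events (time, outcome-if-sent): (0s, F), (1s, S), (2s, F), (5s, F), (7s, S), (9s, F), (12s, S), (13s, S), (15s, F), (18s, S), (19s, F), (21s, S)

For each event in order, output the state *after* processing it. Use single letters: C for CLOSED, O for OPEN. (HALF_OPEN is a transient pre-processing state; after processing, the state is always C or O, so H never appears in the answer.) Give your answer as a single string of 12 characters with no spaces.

Answer: CCCCCCCCCCCC

Derivation:
State after each event:
  event#1 t=0s outcome=F: state=CLOSED
  event#2 t=1s outcome=S: state=CLOSED
  event#3 t=2s outcome=F: state=CLOSED
  event#4 t=5s outcome=F: state=CLOSED
  event#5 t=7s outcome=S: state=CLOSED
  event#6 t=9s outcome=F: state=CLOSED
  event#7 t=12s outcome=S: state=CLOSED
  event#8 t=13s outcome=S: state=CLOSED
  event#9 t=15s outcome=F: state=CLOSED
  event#10 t=18s outcome=S: state=CLOSED
  event#11 t=19s outcome=F: state=CLOSED
  event#12 t=21s outcome=S: state=CLOSED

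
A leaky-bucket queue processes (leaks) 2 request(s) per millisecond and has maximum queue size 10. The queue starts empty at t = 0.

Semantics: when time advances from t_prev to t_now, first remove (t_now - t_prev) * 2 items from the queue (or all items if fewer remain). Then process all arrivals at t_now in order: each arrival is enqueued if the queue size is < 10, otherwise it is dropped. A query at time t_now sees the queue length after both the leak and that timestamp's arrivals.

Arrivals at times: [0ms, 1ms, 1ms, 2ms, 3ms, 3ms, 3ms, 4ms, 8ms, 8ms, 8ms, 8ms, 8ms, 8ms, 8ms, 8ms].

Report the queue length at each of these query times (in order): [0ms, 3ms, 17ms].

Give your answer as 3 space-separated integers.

Queue lengths at query times:
  query t=0ms: backlog = 1
  query t=3ms: backlog = 3
  query t=17ms: backlog = 0

Answer: 1 3 0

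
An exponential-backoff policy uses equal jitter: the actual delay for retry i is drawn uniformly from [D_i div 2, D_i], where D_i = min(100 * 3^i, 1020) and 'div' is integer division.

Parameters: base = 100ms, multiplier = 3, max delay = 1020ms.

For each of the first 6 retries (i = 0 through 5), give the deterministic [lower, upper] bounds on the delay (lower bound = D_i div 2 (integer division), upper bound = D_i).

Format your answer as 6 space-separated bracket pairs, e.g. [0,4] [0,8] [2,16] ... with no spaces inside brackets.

Answer: [50,100] [150,300] [450,900] [510,1020] [510,1020] [510,1020]

Derivation:
Computing bounds per retry:
  i=0: D_i=min(100*3^0,1020)=100, bounds=[50,100]
  i=1: D_i=min(100*3^1,1020)=300, bounds=[150,300]
  i=2: D_i=min(100*3^2,1020)=900, bounds=[450,900]
  i=3: D_i=min(100*3^3,1020)=1020, bounds=[510,1020]
  i=4: D_i=min(100*3^4,1020)=1020, bounds=[510,1020]
  i=5: D_i=min(100*3^5,1020)=1020, bounds=[510,1020]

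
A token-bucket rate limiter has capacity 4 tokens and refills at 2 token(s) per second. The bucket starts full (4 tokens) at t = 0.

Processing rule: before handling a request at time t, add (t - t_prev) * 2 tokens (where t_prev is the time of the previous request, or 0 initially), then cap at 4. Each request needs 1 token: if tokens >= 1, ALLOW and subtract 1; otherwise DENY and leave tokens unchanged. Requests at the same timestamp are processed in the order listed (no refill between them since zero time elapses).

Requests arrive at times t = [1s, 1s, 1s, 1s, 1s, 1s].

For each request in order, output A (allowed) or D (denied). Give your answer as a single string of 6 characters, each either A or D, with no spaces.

Simulating step by step:
  req#1 t=1s: ALLOW
  req#2 t=1s: ALLOW
  req#3 t=1s: ALLOW
  req#4 t=1s: ALLOW
  req#5 t=1s: DENY
  req#6 t=1s: DENY

Answer: AAAADD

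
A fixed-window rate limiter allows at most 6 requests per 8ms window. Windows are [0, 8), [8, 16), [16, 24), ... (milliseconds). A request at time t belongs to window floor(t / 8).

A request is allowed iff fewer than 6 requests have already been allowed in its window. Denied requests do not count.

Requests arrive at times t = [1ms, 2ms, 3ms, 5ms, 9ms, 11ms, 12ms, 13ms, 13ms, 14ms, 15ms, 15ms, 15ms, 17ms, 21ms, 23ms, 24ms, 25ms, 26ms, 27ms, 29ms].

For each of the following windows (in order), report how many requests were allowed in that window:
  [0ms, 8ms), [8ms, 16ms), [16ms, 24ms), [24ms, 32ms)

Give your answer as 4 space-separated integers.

Answer: 4 6 3 5

Derivation:
Processing requests:
  req#1 t=1ms (window 0): ALLOW
  req#2 t=2ms (window 0): ALLOW
  req#3 t=3ms (window 0): ALLOW
  req#4 t=5ms (window 0): ALLOW
  req#5 t=9ms (window 1): ALLOW
  req#6 t=11ms (window 1): ALLOW
  req#7 t=12ms (window 1): ALLOW
  req#8 t=13ms (window 1): ALLOW
  req#9 t=13ms (window 1): ALLOW
  req#10 t=14ms (window 1): ALLOW
  req#11 t=15ms (window 1): DENY
  req#12 t=15ms (window 1): DENY
  req#13 t=15ms (window 1): DENY
  req#14 t=17ms (window 2): ALLOW
  req#15 t=21ms (window 2): ALLOW
  req#16 t=23ms (window 2): ALLOW
  req#17 t=24ms (window 3): ALLOW
  req#18 t=25ms (window 3): ALLOW
  req#19 t=26ms (window 3): ALLOW
  req#20 t=27ms (window 3): ALLOW
  req#21 t=29ms (window 3): ALLOW

Allowed counts by window: 4 6 3 5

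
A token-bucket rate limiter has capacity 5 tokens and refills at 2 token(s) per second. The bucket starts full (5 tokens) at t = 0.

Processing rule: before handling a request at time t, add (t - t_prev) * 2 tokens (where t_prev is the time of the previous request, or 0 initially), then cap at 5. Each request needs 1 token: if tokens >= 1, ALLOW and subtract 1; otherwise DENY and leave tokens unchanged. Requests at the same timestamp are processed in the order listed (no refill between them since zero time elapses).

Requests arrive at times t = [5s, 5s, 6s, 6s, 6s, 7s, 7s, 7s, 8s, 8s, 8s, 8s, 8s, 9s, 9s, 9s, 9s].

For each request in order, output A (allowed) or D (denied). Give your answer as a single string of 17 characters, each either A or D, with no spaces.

Answer: AAAAAAAAAAADDAADD

Derivation:
Simulating step by step:
  req#1 t=5s: ALLOW
  req#2 t=5s: ALLOW
  req#3 t=6s: ALLOW
  req#4 t=6s: ALLOW
  req#5 t=6s: ALLOW
  req#6 t=7s: ALLOW
  req#7 t=7s: ALLOW
  req#8 t=7s: ALLOW
  req#9 t=8s: ALLOW
  req#10 t=8s: ALLOW
  req#11 t=8s: ALLOW
  req#12 t=8s: DENY
  req#13 t=8s: DENY
  req#14 t=9s: ALLOW
  req#15 t=9s: ALLOW
  req#16 t=9s: DENY
  req#17 t=9s: DENY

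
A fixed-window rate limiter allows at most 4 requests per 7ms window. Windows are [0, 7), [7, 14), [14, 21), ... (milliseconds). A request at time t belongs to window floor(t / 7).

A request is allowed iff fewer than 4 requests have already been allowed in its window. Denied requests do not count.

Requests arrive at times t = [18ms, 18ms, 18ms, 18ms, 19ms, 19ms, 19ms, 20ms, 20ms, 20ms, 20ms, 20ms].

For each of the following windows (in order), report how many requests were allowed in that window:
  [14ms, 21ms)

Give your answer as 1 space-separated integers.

Processing requests:
  req#1 t=18ms (window 2): ALLOW
  req#2 t=18ms (window 2): ALLOW
  req#3 t=18ms (window 2): ALLOW
  req#4 t=18ms (window 2): ALLOW
  req#5 t=19ms (window 2): DENY
  req#6 t=19ms (window 2): DENY
  req#7 t=19ms (window 2): DENY
  req#8 t=20ms (window 2): DENY
  req#9 t=20ms (window 2): DENY
  req#10 t=20ms (window 2): DENY
  req#11 t=20ms (window 2): DENY
  req#12 t=20ms (window 2): DENY

Allowed counts by window: 4

Answer: 4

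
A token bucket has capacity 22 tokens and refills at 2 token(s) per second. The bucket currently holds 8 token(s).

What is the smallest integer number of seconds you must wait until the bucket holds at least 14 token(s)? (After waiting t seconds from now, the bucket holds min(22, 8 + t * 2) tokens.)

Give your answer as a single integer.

Need 8 + t * 2 >= 14, so t >= 6/2.
Smallest integer t = ceil(6/2) = 3.

Answer: 3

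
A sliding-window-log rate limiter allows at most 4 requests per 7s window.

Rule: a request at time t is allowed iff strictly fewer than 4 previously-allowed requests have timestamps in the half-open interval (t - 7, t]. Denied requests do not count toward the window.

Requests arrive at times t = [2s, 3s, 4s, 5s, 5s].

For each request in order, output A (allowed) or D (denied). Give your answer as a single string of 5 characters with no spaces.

Tracking allowed requests in the window:
  req#1 t=2s: ALLOW
  req#2 t=3s: ALLOW
  req#3 t=4s: ALLOW
  req#4 t=5s: ALLOW
  req#5 t=5s: DENY

Answer: AAAAD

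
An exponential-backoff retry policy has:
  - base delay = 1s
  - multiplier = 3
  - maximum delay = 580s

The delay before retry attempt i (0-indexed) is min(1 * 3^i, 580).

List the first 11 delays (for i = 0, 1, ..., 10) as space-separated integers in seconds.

Answer: 1 3 9 27 81 243 580 580 580 580 580

Derivation:
Computing each delay:
  i=0: min(1*3^0, 580) = 1
  i=1: min(1*3^1, 580) = 3
  i=2: min(1*3^2, 580) = 9
  i=3: min(1*3^3, 580) = 27
  i=4: min(1*3^4, 580) = 81
  i=5: min(1*3^5, 580) = 243
  i=6: min(1*3^6, 580) = 580
  i=7: min(1*3^7, 580) = 580
  i=8: min(1*3^8, 580) = 580
  i=9: min(1*3^9, 580) = 580
  i=10: min(1*3^10, 580) = 580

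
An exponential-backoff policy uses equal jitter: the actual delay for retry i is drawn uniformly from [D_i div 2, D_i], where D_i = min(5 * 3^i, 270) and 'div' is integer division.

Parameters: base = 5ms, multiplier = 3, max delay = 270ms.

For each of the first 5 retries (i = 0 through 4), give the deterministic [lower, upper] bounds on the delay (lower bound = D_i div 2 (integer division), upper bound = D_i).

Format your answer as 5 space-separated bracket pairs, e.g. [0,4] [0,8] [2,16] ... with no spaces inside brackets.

Computing bounds per retry:
  i=0: D_i=min(5*3^0,270)=5, bounds=[2,5]
  i=1: D_i=min(5*3^1,270)=15, bounds=[7,15]
  i=2: D_i=min(5*3^2,270)=45, bounds=[22,45]
  i=3: D_i=min(5*3^3,270)=135, bounds=[67,135]
  i=4: D_i=min(5*3^4,270)=270, bounds=[135,270]

Answer: [2,5] [7,15] [22,45] [67,135] [135,270]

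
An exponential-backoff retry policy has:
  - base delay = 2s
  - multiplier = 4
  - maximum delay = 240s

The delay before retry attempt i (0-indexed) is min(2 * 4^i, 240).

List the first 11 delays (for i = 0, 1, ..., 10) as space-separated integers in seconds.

Computing each delay:
  i=0: min(2*4^0, 240) = 2
  i=1: min(2*4^1, 240) = 8
  i=2: min(2*4^2, 240) = 32
  i=3: min(2*4^3, 240) = 128
  i=4: min(2*4^4, 240) = 240
  i=5: min(2*4^5, 240) = 240
  i=6: min(2*4^6, 240) = 240
  i=7: min(2*4^7, 240) = 240
  i=8: min(2*4^8, 240) = 240
  i=9: min(2*4^9, 240) = 240
  i=10: min(2*4^10, 240) = 240

Answer: 2 8 32 128 240 240 240 240 240 240 240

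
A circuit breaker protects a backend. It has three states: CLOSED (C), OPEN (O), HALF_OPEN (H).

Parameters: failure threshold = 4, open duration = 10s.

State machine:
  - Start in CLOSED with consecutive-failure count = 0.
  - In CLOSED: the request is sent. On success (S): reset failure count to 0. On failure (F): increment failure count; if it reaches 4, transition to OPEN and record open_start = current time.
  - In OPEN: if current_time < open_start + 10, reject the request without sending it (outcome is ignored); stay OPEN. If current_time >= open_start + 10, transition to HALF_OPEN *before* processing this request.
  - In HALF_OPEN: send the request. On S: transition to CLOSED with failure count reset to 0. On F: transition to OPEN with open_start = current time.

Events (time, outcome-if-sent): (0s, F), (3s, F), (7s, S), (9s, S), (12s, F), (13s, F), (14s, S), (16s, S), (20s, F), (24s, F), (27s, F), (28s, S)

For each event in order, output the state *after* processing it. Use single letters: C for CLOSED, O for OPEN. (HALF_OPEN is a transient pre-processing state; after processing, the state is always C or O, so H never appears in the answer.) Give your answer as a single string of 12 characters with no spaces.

State after each event:
  event#1 t=0s outcome=F: state=CLOSED
  event#2 t=3s outcome=F: state=CLOSED
  event#3 t=7s outcome=S: state=CLOSED
  event#4 t=9s outcome=S: state=CLOSED
  event#5 t=12s outcome=F: state=CLOSED
  event#6 t=13s outcome=F: state=CLOSED
  event#7 t=14s outcome=S: state=CLOSED
  event#8 t=16s outcome=S: state=CLOSED
  event#9 t=20s outcome=F: state=CLOSED
  event#10 t=24s outcome=F: state=CLOSED
  event#11 t=27s outcome=F: state=CLOSED
  event#12 t=28s outcome=S: state=CLOSED

Answer: CCCCCCCCCCCC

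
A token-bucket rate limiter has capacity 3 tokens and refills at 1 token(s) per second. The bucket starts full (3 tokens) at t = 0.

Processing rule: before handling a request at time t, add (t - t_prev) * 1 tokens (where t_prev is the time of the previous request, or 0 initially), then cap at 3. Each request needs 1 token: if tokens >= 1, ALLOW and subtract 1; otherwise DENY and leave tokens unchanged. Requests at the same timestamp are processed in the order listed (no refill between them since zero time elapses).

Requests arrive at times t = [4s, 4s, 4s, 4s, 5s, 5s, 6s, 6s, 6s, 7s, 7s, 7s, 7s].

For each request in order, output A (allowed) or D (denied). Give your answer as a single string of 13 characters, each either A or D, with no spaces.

Simulating step by step:
  req#1 t=4s: ALLOW
  req#2 t=4s: ALLOW
  req#3 t=4s: ALLOW
  req#4 t=4s: DENY
  req#5 t=5s: ALLOW
  req#6 t=5s: DENY
  req#7 t=6s: ALLOW
  req#8 t=6s: DENY
  req#9 t=6s: DENY
  req#10 t=7s: ALLOW
  req#11 t=7s: DENY
  req#12 t=7s: DENY
  req#13 t=7s: DENY

Answer: AAADADADDADDD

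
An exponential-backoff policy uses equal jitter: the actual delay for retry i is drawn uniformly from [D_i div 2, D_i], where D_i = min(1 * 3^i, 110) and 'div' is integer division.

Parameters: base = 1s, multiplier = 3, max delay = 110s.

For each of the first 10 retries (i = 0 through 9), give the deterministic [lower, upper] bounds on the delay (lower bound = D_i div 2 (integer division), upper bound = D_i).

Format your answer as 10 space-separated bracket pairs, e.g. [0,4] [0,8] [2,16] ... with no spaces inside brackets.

Computing bounds per retry:
  i=0: D_i=min(1*3^0,110)=1, bounds=[0,1]
  i=1: D_i=min(1*3^1,110)=3, bounds=[1,3]
  i=2: D_i=min(1*3^2,110)=9, bounds=[4,9]
  i=3: D_i=min(1*3^3,110)=27, bounds=[13,27]
  i=4: D_i=min(1*3^4,110)=81, bounds=[40,81]
  i=5: D_i=min(1*3^5,110)=110, bounds=[55,110]
  i=6: D_i=min(1*3^6,110)=110, bounds=[55,110]
  i=7: D_i=min(1*3^7,110)=110, bounds=[55,110]
  i=8: D_i=min(1*3^8,110)=110, bounds=[55,110]
  i=9: D_i=min(1*3^9,110)=110, bounds=[55,110]

Answer: [0,1] [1,3] [4,9] [13,27] [40,81] [55,110] [55,110] [55,110] [55,110] [55,110]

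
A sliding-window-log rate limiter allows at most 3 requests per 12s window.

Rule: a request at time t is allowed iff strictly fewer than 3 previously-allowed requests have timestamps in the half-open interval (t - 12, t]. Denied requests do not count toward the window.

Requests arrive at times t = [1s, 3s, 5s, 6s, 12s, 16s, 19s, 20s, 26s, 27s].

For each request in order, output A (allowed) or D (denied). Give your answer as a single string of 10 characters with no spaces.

Tracking allowed requests in the window:
  req#1 t=1s: ALLOW
  req#2 t=3s: ALLOW
  req#3 t=5s: ALLOW
  req#4 t=6s: DENY
  req#5 t=12s: DENY
  req#6 t=16s: ALLOW
  req#7 t=19s: ALLOW
  req#8 t=20s: ALLOW
  req#9 t=26s: DENY
  req#10 t=27s: DENY

Answer: AAADDAAADD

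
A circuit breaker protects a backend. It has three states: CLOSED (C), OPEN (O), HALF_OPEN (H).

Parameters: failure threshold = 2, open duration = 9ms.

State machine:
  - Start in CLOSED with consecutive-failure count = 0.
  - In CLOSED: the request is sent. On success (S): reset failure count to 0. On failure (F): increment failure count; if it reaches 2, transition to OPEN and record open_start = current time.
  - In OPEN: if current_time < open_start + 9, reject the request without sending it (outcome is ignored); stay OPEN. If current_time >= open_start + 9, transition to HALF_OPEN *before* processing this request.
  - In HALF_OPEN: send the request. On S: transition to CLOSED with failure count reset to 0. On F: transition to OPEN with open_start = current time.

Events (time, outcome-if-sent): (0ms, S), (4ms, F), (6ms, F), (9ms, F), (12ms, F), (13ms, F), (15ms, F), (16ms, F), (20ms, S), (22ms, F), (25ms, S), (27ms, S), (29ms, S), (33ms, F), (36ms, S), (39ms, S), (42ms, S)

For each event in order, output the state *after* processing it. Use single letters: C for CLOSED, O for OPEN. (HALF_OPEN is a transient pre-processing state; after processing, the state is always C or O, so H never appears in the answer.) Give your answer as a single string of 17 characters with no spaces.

Answer: CCOOOOOOOOCCCCCCC

Derivation:
State after each event:
  event#1 t=0ms outcome=S: state=CLOSED
  event#2 t=4ms outcome=F: state=CLOSED
  event#3 t=6ms outcome=F: state=OPEN
  event#4 t=9ms outcome=F: state=OPEN
  event#5 t=12ms outcome=F: state=OPEN
  event#6 t=13ms outcome=F: state=OPEN
  event#7 t=15ms outcome=F: state=OPEN
  event#8 t=16ms outcome=F: state=OPEN
  event#9 t=20ms outcome=S: state=OPEN
  event#10 t=22ms outcome=F: state=OPEN
  event#11 t=25ms outcome=S: state=CLOSED
  event#12 t=27ms outcome=S: state=CLOSED
  event#13 t=29ms outcome=S: state=CLOSED
  event#14 t=33ms outcome=F: state=CLOSED
  event#15 t=36ms outcome=S: state=CLOSED
  event#16 t=39ms outcome=S: state=CLOSED
  event#17 t=42ms outcome=S: state=CLOSED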